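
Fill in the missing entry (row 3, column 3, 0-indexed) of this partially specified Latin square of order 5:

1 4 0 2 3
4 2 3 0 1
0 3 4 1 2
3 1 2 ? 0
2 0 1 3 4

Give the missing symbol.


Row 3 contains symbols [0, 1, 2, 3] — missing [4].
Column 3 contains symbols [0, 1, 2, 3] — missing [4].
The missing symbol must appear in both missing sets; intersection = [4].
Therefore the hidden value is 4.

Missing value = 4.


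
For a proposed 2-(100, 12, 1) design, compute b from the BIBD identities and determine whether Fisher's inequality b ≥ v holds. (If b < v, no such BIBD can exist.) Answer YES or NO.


r = λ(v − 1)/(k − 1) = 1·99/11 = 9.
b = vr/k = 100·9/12 = 75.
Fisher's inequality: b ≥ v ⇔ 75 ≥ 100? NO.

NO


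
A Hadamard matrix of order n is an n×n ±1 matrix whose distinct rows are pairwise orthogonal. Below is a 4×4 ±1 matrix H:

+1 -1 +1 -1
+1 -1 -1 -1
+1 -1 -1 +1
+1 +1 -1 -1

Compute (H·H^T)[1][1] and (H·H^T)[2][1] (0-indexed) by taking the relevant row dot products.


Row 1 of H: [1, -1, -1, -1].
Row 2 of H: [1, -1, -1, 1].
(H·H^T)[1][1] = Σ_j H[1][j]·H[1][j] = (1)² + (-1)² + (-1)² + (-1)² = 1 + 1 + 1 + 1 = 4.
(H·H^T)[2][1] = Σ_j H[2][j]·H[1][j] = (1)·(1) + (-1)·(-1) + (-1)·(-1) + (1)·(-1) = 1 + 1 + 1 + -1 = 2.
Rows 2 and 1 are not orthogonal (dot product = 2 ≠ 0), so H is not a Hadamard matrix.

(1,1) entry = 4; (2,1) entry = 2.


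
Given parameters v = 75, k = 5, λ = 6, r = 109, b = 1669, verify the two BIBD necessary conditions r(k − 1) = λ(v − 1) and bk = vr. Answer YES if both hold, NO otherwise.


Condition (i): r(k − 1) = 109·4 = 436; λ(v − 1) = 6·74 = 444. Match? NO.
Condition (ii): bk = 1669·5 = 8345; vr = 75·109 = 8175. Match? NO.
Both conditions hold? NO.

NO


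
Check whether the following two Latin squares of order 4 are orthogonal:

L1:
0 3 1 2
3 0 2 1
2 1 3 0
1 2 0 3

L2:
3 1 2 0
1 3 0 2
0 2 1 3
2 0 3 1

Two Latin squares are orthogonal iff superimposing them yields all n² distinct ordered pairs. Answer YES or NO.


Form the n² = 16 superimposed pairs (L1[i][j], L2[i][j]), row by row (rows and columns indexed from 0):
row 0: (0,3) (3,1) (1,2) (2,0)
row 1: (3,1) (0,3) (2,0) (1,2)
row 2: (2,0) (1,2) (3,1) (0,3)
row 3: (1,2) (2,0) (0,3) (3,1)
Orthogonality requires all 16 pairs distinct.
But the pair (3,1) repeats: cell (0,1) has L1 = 3, L2 = 1, and cell (1,0) has L1 = 3, L2 = 1.
A repeated pair means some other pair never occurs (only 4 distinct pairs out of 16), so the squares are not orthogonal.
Conclusion: NO.

NO


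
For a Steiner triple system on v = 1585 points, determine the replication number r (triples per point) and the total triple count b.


An STS(v) is a 2-(v, 3, 1) BIBD: block size k = 3, λ = 1.
Replication: r(k − 1) = λ(v − 1) ⇒ r·2 = 1585 − 1 = 1584 ⇒ r = 792.
Block count: b = v(v − 1)/6 = 1585·1584/6 = 2510640/6 = 418440.

r = 792, b = 418440.


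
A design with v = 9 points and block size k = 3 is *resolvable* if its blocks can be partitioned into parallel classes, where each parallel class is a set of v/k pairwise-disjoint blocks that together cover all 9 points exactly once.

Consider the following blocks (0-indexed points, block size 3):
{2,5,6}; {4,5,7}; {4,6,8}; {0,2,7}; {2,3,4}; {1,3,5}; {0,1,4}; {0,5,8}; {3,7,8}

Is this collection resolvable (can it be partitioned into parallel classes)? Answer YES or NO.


v = 9, block size k = 3, number of blocks = 9.
For resolvability, blocks must partition into parallel classes of size v/k = 3.
Total blocks must therefore be a multiple of 3: 9 = 3·3 + 0 ⇒ divisible ✓.
Consider block {4,5,7}. It intersects every other block in the collection, so no parallel class of size 3 can contain it.
Since every block must belong to some parallel class in a resolution, the collection cannot be partitioned into parallel classes.
Resolvable? NO.

NO


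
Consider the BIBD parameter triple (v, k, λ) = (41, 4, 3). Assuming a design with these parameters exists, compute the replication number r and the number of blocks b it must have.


Any 2-(v, k, λ) BIBD satisfies two necessary conditions:
  (i)  Each point sits in r blocks, and counting incidences through any fixed point gives r(k − 1) = λ(v − 1), so r = λ(v − 1)/(k − 1).
  (ii) Total incidences bk = vr, so b = vr/k.
Step 1: r = λ(v − 1)/(k − 1) = 3·(41 − 1)/(4 − 1) = 3·40/3 = 120/3 = 40.
Step 2: b = vr/k = 41·40/4 = 1640/4 = 410.
Check integrality: r = 40 ∈ Z ✓, b = 410 ∈ Z ✓.
(These identities are necessary conditions: they determine r and b for any design with these parameters, but do not by themselves prove that one exists.)

r = 40, b = 410.


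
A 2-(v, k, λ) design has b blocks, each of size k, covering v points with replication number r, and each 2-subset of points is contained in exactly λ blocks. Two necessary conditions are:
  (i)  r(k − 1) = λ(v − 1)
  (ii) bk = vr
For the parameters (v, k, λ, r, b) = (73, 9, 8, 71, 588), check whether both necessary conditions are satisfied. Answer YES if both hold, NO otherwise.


Condition (i): r(k − 1) = 71·8 = 568; λ(v − 1) = 8·72 = 576. Match? NO.
Condition (ii): bk = 588·9 = 5292; vr = 73·71 = 5183. Match? NO.
Both conditions hold? NO.

NO


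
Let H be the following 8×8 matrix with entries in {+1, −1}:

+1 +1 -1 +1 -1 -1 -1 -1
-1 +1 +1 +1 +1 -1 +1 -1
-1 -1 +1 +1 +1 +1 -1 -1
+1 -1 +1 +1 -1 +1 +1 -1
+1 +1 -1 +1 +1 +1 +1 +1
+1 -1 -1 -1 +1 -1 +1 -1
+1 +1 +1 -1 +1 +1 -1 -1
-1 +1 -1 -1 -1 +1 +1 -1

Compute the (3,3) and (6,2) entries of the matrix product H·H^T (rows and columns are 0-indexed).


Row 2 of H: [-1, -1, 1, 1, 1, 1, -1, -1].
Row 3 of H: [1, -1, 1, 1, -1, 1, 1, -1].
Row 6 of H: [1, 1, 1, -1, 1, 1, -1, -1].
(H·H^T)[3][3] = Σ_j H[3][j]·H[3][j] = (1)² + (-1)² + (1)² + (1)² + (-1)² + (1)² + (1)² + (-1)² = 1 + 1 + 1 + 1 + 1 + 1 + 1 + 1 = 8.
(H·H^T)[6][2] = Σ_j H[6][j]·H[2][j] = (1)·(-1) + (1)·(-1) + (1)·(1) + (-1)·(1) + (1)·(1) + (1)·(1) + (-1)·(-1) + (-1)·(-1) = -1 + -1 + 1 + -1 + 1 + 1 + 1 + 1 = 2.
Rows 6 and 2 are not orthogonal (dot product = 2 ≠ 0), so H is not a Hadamard matrix.

(3,3) entry = 8; (6,2) entry = 2.


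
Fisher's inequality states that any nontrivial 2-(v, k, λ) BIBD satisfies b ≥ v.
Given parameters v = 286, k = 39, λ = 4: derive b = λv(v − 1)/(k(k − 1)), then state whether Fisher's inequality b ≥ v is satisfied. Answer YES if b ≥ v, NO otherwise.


r = λ(v − 1)/(k − 1) = 4·285/38 = 30.
b = vr/k = 286·30/39 = 220.
Fisher's inequality: b ≥ v ⇔ 220 ≥ 286? NO.

NO


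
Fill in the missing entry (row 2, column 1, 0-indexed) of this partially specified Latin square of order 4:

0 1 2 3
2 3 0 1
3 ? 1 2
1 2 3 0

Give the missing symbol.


Row 2 contains symbols [1, 2, 3] — missing [0].
Column 1 contains symbols [1, 2, 3] — missing [0].
The missing symbol must appear in both missing sets; intersection = [0].
Therefore the hidden value is 0.

Missing value = 0.


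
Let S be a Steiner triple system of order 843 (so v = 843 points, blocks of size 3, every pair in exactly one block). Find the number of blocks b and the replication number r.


An STS(v) is a 2-(v, 3, 1) BIBD: block size k = 3, λ = 1.
Replication: r(k − 1) = λ(v − 1) ⇒ r·2 = 843 − 1 = 842 ⇒ r = 421.
Block count: bk = vr ⇒ b·3 = 843·421 = 354903 ⇒ b = 118301.

r = 421, b = 118301.


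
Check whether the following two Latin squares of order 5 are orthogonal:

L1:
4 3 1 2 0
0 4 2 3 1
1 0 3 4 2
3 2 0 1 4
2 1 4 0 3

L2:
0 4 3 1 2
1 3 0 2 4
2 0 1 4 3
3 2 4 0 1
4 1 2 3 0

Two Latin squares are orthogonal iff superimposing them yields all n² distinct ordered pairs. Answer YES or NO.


Form the n² = 25 superimposed pairs (L1[i][j], L2[i][j]), row by row (rows and columns indexed from 0):
row 0: (4,0) (3,4) (1,3) (2,1) (0,2)
row 1: (0,1) (4,3) (2,0) (3,2) (1,4)
row 2: (1,2) (0,0) (3,1) (4,4) (2,3)
row 3: (3,3) (2,2) (0,4) (1,0) (4,1)
row 4: (2,4) (1,1) (4,2) (0,3) (3,0)
Orthogonality requires all 25 pairs distinct.
Check by first coordinate: for each symbol s of L1, list the L2 entries in the n cells where L1 = s; they must all differ.
  L1 = 0: L2 entries (in reading order) 2, 1, 0, 4, 3 — all 5 distinct ✓
  L1 = 1: L2 entries (in reading order) 3, 4, 2, 0, 1 — all 5 distinct ✓
  L1 = 2: L2 entries (in reading order) 1, 0, 3, 2, 4 — all 5 distinct ✓
  L1 = 3: L2 entries (in reading order) 4, 2, 1, 3, 0 — all 5 distinct ✓
  L1 = 4: L2 entries (in reading order) 0, 3, 4, 1, 2 — all 5 distinct ✓
Every symbol of L1 meets every symbol of L2 exactly once, so all 25 pairs are distinct (25 of 25).
Conclusion: YES.

YES


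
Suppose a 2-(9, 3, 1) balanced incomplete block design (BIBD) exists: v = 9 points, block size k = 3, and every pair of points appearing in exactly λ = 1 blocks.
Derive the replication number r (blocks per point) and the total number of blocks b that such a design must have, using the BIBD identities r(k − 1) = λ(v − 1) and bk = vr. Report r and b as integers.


Any 2-(v, k, λ) BIBD satisfies two necessary conditions:
  (i)  Each point sits in r blocks, and counting incidences through any fixed point gives r(k − 1) = λ(v − 1), so r = λ(v − 1)/(k − 1).
  (ii) Total incidences bk = vr, so b = vr/k.
Step 1: r = λ(v − 1)/(k − 1) = 1·(9 − 1)/(3 − 1) = 1·8/2 = 8/2 = 4.
Step 2: b = vr/k = 9·4/3 = 36/3 = 12.
Check integrality: r = 4 ∈ Z ✓, b = 12 ∈ Z ✓.
(These identities are necessary conditions: they determine r and b for any design with these parameters, but do not by themselves prove that one exists.)

r = 4, b = 12.


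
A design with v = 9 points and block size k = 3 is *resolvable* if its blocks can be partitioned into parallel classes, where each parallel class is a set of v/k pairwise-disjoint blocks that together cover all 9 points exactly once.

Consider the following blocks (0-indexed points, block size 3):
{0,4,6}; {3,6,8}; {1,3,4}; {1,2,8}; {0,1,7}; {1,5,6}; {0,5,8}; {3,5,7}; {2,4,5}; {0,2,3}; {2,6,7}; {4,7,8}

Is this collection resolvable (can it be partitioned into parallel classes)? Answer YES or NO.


v = 9, block size k = 3, number of blocks = 12.
For resolvability, blocks must partition into parallel classes of size v/k = 3.
Total blocks must therefore be a multiple of 3: 12 = 3·4 + 0 ⇒ divisible ✓.
Greedy packing gives 4 candidate class(es). Each should be a full parallel class (size 3, covers all 9 points).
  Class 1 (3 blocks): {0,4,6}; {1,2,8}; {3,5,7}. Points covered: [0, 1, 2, 3, 4, 5, 6, 7, 8].
  Class 2 (3 blocks): {3,6,8}; {0,1,7}; {2,4,5}. Points covered: [0, 1, 2, 3, 4, 5, 6, 7, 8].
  Class 3 (3 blocks): {1,3,4}; {0,5,8}; {2,6,7}. Points covered: [0, 1, 2, 3, 4, 5, 6, 7, 8].
  Class 4 (3 blocks): {1,5,6}; {0,2,3}; {4,7,8}. Points covered: [0, 1, 2, 3, 4, 5, 6, 7, 8].
All classes full (size 3)? YES. All classes cover every point? YES.
Resolvable? YES.

YES


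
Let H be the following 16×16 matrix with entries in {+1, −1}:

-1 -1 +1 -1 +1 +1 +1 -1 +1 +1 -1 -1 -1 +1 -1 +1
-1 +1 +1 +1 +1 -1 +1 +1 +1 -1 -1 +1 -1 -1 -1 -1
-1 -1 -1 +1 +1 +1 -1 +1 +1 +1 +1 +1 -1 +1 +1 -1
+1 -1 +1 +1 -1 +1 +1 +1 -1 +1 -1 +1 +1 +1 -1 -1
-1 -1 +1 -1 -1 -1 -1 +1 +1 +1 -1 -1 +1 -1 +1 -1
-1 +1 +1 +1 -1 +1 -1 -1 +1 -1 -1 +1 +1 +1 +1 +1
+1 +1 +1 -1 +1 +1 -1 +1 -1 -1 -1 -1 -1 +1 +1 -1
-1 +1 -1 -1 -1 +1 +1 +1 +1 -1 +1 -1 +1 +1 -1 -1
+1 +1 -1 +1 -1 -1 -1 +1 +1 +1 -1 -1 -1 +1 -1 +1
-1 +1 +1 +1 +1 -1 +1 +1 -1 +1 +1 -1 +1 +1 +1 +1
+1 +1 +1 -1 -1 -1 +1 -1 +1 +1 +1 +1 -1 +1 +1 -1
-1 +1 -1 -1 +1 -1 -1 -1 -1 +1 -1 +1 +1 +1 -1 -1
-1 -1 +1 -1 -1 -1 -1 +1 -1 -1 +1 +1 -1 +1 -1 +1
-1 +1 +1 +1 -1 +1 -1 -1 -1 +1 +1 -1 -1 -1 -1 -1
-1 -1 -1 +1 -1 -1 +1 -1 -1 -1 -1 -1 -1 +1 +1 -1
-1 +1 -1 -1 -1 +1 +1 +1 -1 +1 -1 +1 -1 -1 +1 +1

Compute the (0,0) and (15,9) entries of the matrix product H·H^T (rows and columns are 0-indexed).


Row 0 of H: [-1, -1, 1, -1, 1, 1, 1, -1, 1, 1, -1, -1, -1, 1, -1, 1].
Row 9 of H: [-1, 1, 1, 1, 1, -1, 1, 1, -1, 1, 1, -1, 1, 1, 1, 1].
Row 15 of H: [-1, 1, -1, -1, -1, 1, 1, 1, -1, 1, -1, 1, -1, -1, 1, 1].
(H·H^T)[0][0] = Σ_j H[0][j]·H[0][j] = (-1)² + (-1)² + (1)² + (-1)² + (1)² + (1)² + (1)² + (-1)² + (1)² + (1)² + (-1)² + (-1)² + (-1)² + (1)² + (-1)² + (1)² = 1 + 1 + 1 + 1 + 1 + 1 + 1 + 1 + 1 + 1 + 1 + 1 + 1 + 1 + 1 + 1 = 16.
(H·H^T)[15][9] = Σ_j H[15][j]·H[9][j] = (-1)·(-1) + (1)·(1) + (-1)·(1) + (-1)·(1) + (-1)·(1) + (1)·(-1) + (1)·(1) + (1)·(1) + (-1)·(-1) + (1)·(1) + (-1)·(1) + (1)·(-1) + (-1)·(1) + (-1)·(1) + (1)·(1) + (1)·(1) = 1 + 1 + -1 + -1 + -1 + -1 + 1 + 1 + 1 + 1 + -1 + -1 + -1 + -1 + 1 + 1 = 0.
So rows 15 and 9 are orthogonal; the diagonal entry equals n = 16.

(0,0) entry = 16; (15,9) entry = 0.


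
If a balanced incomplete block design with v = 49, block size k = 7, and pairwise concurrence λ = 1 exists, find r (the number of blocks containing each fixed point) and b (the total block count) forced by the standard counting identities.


Any 2-(v, k, λ) BIBD satisfies two necessary conditions:
  (i)  Each point sits in r blocks, and counting incidences through any fixed point gives r(k − 1) = λ(v − 1), so r = λ(v − 1)/(k − 1).
  (ii) Total incidences bk = vr, so b = vr/k.
Step 1: r = λ(v − 1)/(k − 1) = 1·(49 − 1)/(7 − 1) = 1·48/6 = 48/6 = 8.
Step 2: b = vr/k = 49·8/7 = 392/7 = 56.
Check integrality: r = 8 ∈ Z ✓, b = 56 ∈ Z ✓.
(These identities are necessary conditions: they determine r and b for any design with these parameters, but do not by themselves prove that one exists.)

r = 8, b = 56.


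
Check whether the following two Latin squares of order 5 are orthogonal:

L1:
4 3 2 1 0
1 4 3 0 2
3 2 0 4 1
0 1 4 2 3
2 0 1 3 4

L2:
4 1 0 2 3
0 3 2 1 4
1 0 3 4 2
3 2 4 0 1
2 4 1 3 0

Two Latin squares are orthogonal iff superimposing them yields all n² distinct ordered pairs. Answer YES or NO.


Form the n² = 25 superimposed pairs (L1[i][j], L2[i][j]), row by row (rows and columns indexed from 0):
row 0: (4,4) (3,1) (2,0) (1,2) (0,3)
row 1: (1,0) (4,3) (3,2) (0,1) (2,4)
row 2: (3,1) (2,0) (0,3) (4,4) (1,2)
row 3: (0,3) (1,2) (4,4) (2,0) (3,1)
row 4: (2,2) (0,4) (1,1) (3,3) (4,0)
Orthogonality requires all 25 pairs distinct.
But the pair (3,1) repeats: cell (0,1) has L1 = 3, L2 = 1, and cell (2,0) has L1 = 3, L2 = 1.
A repeated pair means some other pair never occurs (only 15 distinct pairs out of 25), so the squares are not orthogonal.
Conclusion: NO.

NO


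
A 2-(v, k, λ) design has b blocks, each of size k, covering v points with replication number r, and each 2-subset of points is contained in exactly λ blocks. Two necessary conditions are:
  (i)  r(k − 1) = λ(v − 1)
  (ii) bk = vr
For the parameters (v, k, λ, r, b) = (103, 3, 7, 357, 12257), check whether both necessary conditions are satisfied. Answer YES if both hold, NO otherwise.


Condition (i): r(k − 1) = 357·2 = 714; λ(v − 1) = 7·102 = 714. Match? YES.
Condition (ii): bk = 12257·3 = 36771; vr = 103·357 = 36771. Match? YES.
Both conditions hold? YES.

YES


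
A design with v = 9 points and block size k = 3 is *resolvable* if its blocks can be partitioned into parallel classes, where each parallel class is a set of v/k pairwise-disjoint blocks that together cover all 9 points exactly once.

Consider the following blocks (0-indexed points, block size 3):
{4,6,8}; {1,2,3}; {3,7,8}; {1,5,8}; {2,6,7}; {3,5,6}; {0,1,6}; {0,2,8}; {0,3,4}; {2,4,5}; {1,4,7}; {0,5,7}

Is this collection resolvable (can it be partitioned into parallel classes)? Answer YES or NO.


v = 9, block size k = 3, number of blocks = 12.
For resolvability, blocks must partition into parallel classes of size v/k = 3.
Total blocks must therefore be a multiple of 3: 12 = 3·4 + 0 ⇒ divisible ✓.
Greedy packing gives 4 candidate class(es). Each should be a full parallel class (size 3, covers all 9 points).
  Class 1 (3 blocks): {4,6,8}; {1,2,3}; {0,5,7}. Points covered: [0, 1, 2, 3, 4, 5, 6, 7, 8].
  Class 2 (3 blocks): {3,7,8}; {0,1,6}; {2,4,5}. Points covered: [0, 1, 2, 3, 4, 5, 6, 7, 8].
  Class 3 (3 blocks): {1,5,8}; {2,6,7}; {0,3,4}. Points covered: [0, 1, 2, 3, 4, 5, 6, 7, 8].
  Class 4 (3 blocks): {3,5,6}; {0,2,8}; {1,4,7}. Points covered: [0, 1, 2, 3, 4, 5, 6, 7, 8].
All classes full (size 3)? YES. All classes cover every point? YES.
Resolvable? YES.

YES


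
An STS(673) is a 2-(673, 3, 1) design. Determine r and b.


An STS(v) is a 2-(v, 3, 1) BIBD: block size k = 3, λ = 1.
Replication: r(k − 1) = λ(v − 1) ⇒ r·2 = 673 − 1 = 672 ⇒ r = 336.
Block count: b = v(v − 1)/6 = 673·672/6 = 452256/6 = 75376.
(Check via bk = vr: 75376·3 = 226128 = 673·336 = 226128 ✓.)

r = 336, b = 75376.


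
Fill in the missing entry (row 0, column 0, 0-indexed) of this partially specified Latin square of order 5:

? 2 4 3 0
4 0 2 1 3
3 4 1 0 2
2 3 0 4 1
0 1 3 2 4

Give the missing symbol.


Row 0 contains symbols [0, 2, 3, 4] — missing [1].
Column 0 contains symbols [0, 2, 3, 4] — missing [1].
The missing symbol must appear in both missing sets; intersection = [1].
Therefore the hidden value is 1.

Missing value = 1.


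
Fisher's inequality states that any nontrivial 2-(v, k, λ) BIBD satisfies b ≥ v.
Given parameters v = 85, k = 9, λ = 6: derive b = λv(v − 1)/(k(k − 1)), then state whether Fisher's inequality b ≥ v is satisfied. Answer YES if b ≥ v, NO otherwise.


r = λ(v − 1)/(k − 1) = 6·84/8 = 63.
b = vr/k = 85·63/9 = 595.
Fisher's inequality: b ≥ v ⇔ 595 ≥ 85? YES.

YES


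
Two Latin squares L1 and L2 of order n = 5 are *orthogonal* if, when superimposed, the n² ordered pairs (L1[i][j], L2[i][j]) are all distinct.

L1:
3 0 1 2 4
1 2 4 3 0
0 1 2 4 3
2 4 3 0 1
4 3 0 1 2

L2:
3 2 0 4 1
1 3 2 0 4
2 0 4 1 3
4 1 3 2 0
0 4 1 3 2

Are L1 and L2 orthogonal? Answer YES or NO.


Form the n² = 25 superimposed pairs (L1[i][j], L2[i][j]), row by row (rows and columns indexed from 0):
row 0: (3,3) (0,2) (1,0) (2,4) (4,1)
row 1: (1,1) (2,3) (4,2) (3,0) (0,4)
row 2: (0,2) (1,0) (2,4) (4,1) (3,3)
row 3: (2,4) (4,1) (3,3) (0,2) (1,0)
row 4: (4,0) (3,4) (0,1) (1,3) (2,2)
Orthogonality requires all 25 pairs distinct.
But the pair (0,2) repeats: cell (0,1) has L1 = 0, L2 = 2, and cell (2,0) has L1 = 0, L2 = 2.
A repeated pair means some other pair never occurs (only 15 distinct pairs out of 25), so the squares are not orthogonal.
Conclusion: NO.

NO


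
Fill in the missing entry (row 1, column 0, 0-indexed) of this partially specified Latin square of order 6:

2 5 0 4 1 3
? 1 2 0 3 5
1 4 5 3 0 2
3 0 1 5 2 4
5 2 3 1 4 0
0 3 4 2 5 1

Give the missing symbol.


Row 1 contains symbols [0, 1, 2, 3, 5] — missing [4].
Column 0 contains symbols [0, 1, 2, 3, 5] — missing [4].
The missing symbol must appear in both missing sets; intersection = [4].
Therefore the hidden value is 4.

Missing value = 4.


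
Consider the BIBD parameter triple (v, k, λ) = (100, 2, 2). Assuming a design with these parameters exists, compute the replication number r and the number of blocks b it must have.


Any 2-(v, k, λ) BIBD satisfies two necessary conditions:
  (i)  Each point sits in r blocks, and counting incidences through any fixed point gives r(k − 1) = λ(v − 1), so r = λ(v − 1)/(k − 1).
  (ii) Total incidences bk = vr, so b = vr/k.
Step 1: r = λ(v − 1)/(k − 1) = 2·(100 − 1)/(2 − 1) = 2·99/1 = 198/1 = 198.
Step 2: b = vr/k = 100·198/2 = 19800/2 = 9900.
Check integrality: r = 198 ∈ Z ✓, b = 9900 ∈ Z ✓.
(These identities are necessary conditions: they determine r and b for any design with these parameters, but do not by themselves prove that one exists.)

r = 198, b = 9900.


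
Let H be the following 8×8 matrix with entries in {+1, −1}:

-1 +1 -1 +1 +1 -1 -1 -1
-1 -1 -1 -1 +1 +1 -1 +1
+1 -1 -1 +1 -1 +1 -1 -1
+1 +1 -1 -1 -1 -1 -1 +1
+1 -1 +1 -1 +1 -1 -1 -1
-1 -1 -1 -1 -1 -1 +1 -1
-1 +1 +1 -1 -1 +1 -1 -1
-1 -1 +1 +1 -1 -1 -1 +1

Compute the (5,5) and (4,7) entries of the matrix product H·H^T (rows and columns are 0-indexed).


Row 4 of H: [1, -1, 1, -1, 1, -1, -1, -1].
Row 5 of H: [-1, -1, -1, -1, -1, -1, 1, -1].
Row 7 of H: [-1, -1, 1, 1, -1, -1, -1, 1].
(H·H^T)[5][5] = Σ_j H[5][j]·H[5][j] = (-1)² + (-1)² + (-1)² + (-1)² + (-1)² + (-1)² + (1)² + (-1)² = 1 + 1 + 1 + 1 + 1 + 1 + 1 + 1 = 8.
(H·H^T)[4][7] = Σ_j H[4][j]·H[7][j] = (1)·(-1) + (-1)·(-1) + (1)·(1) + (-1)·(1) + (1)·(-1) + (-1)·(-1) + (-1)·(-1) + (-1)·(1) = -1 + 1 + 1 + -1 + -1 + 1 + 1 + -1 = 0.
So rows 4 and 7 are orthogonal; the diagonal entry equals n = 8.

(5,5) entry = 8; (4,7) entry = 0.


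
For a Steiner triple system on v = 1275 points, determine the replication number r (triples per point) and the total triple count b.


An STS(v) is a 2-(v, 3, 1) BIBD: block size k = 3, λ = 1.
Replication: r(k − 1) = λ(v − 1) ⇒ r·2 = 1275 − 1 = 1274 ⇒ r = 637.
Block count: bk = vr ⇒ b·3 = 1275·637 = 812175 ⇒ b = 270725.

r = 637, b = 270725.


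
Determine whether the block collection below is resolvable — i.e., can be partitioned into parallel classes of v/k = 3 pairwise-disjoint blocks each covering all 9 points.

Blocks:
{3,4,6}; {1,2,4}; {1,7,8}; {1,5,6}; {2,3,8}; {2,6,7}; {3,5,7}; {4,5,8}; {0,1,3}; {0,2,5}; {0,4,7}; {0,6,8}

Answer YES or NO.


v = 9, block size k = 3, number of blocks = 12.
For resolvability, blocks must partition into parallel classes of size v/k = 3.
Total blocks must therefore be a multiple of 3: 12 = 3·4 + 0 ⇒ divisible ✓.
Greedy packing gives 4 candidate class(es). Each should be a full parallel class (size 3, covers all 9 points).
  Class 1 (3 blocks): {3,4,6}; {1,7,8}; {0,2,5}. Points covered: [0, 1, 2, 3, 4, 5, 6, 7, 8].
  Class 2 (3 blocks): {1,2,4}; {3,5,7}; {0,6,8}. Points covered: [0, 1, 2, 3, 4, 5, 6, 7, 8].
  Class 3 (3 blocks): {1,5,6}; {2,3,8}; {0,4,7}. Points covered: [0, 1, 2, 3, 4, 5, 6, 7, 8].
  Class 4 (3 blocks): {2,6,7}; {4,5,8}; {0,1,3}. Points covered: [0, 1, 2, 3, 4, 5, 6, 7, 8].
All classes full (size 3)? YES. All classes cover every point? YES.
Resolvable? YES.

YES


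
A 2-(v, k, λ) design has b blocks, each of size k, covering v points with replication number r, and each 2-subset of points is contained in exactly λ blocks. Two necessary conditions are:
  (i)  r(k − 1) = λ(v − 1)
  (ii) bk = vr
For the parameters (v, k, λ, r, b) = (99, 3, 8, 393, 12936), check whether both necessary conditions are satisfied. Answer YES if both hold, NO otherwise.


Condition (i): r(k − 1) = 393·2 = 786; λ(v − 1) = 8·98 = 784. Match? NO.
Condition (ii): bk = 12936·3 = 38808; vr = 99·393 = 38907. Match? NO.
Both conditions hold? NO.

NO


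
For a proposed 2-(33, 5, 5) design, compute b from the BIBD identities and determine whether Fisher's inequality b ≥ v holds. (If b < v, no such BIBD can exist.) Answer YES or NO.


r = λ(v − 1)/(k − 1) = 5·32/4 = 40.
b = vr/k = 33·40/5 = 264.
Fisher's inequality: b ≥ v ⇔ 264 ≥ 33? YES.

YES


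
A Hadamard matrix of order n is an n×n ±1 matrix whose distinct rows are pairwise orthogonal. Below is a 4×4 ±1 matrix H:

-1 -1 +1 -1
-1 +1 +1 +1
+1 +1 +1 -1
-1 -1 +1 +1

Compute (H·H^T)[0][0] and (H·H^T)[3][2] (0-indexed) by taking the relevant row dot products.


Row 0 of H: [-1, -1, 1, -1].
Row 2 of H: [1, 1, 1, -1].
Row 3 of H: [-1, -1, 1, 1].
(H·H^T)[0][0] = Σ_j H[0][j]·H[0][j] = (-1)² + (-1)² + (1)² + (-1)² = 1 + 1 + 1 + 1 = 4.
(H·H^T)[3][2] = Σ_j H[3][j]·H[2][j] = (-1)·(1) + (-1)·(1) + (1)·(1) + (1)·(-1) = -1 + -1 + 1 + -1 = -2.
Rows 3 and 2 are not orthogonal (dot product = -2 ≠ 0), so H is not a Hadamard matrix.

(0,0) entry = 4; (3,2) entry = -2.


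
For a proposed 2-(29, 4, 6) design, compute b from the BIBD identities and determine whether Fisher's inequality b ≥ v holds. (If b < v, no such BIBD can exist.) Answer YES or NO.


b = λv(v − 1)/(k(k − 1)) = 6·29·28/(4·3) = 4872/12 = 406.
Compare with v = 29: b ≥ v, so Fisher's inequality holds.

YES


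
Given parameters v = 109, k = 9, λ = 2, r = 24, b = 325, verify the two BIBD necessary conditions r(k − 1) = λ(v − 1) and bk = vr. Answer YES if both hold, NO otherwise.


Condition (i): r(k − 1) = 24·8 = 192; λ(v − 1) = 2·108 = 216. Match? NO.
Condition (ii): bk = 325·9 = 2925; vr = 109·24 = 2616. Match? NO.
Both conditions hold? NO.

NO


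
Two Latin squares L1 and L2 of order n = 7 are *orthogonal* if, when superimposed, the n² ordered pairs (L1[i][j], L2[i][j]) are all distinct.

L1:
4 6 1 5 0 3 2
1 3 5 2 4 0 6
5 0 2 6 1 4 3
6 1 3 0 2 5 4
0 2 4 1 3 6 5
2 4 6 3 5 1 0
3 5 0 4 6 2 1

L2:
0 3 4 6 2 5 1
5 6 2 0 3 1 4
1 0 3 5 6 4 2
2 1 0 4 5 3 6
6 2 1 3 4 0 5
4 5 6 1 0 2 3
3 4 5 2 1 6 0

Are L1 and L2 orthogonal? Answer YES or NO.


Form the n² = 49 superimposed pairs (L1[i][j], L2[i][j]), row by row (rows and columns indexed from 0):
row 0: (4,0) (6,3) (1,4) (5,6) (0,2) (3,5) (2,1)
row 1: (1,5) (3,6) (5,2) (2,0) (4,3) (0,1) (6,4)
row 2: (5,1) (0,0) (2,3) (6,5) (1,6) (4,4) (3,2)
row 3: (6,2) (1,1) (3,0) (0,4) (2,5) (5,3) (4,6)
row 4: (0,6) (2,2) (4,1) (1,3) (3,4) (6,0) (5,5)
row 5: (2,4) (4,5) (6,6) (3,1) (5,0) (1,2) (0,3)
row 6: (3,3) (5,4) (0,5) (4,2) (6,1) (2,6) (1,0)
Orthogonality requires all 49 pairs distinct.
Check by first coordinate: for each symbol s of L1, list the L2 entries in the n cells where L1 = s; they must all differ.
  L1 = 0: L2 entries (in reading order) 2, 1, 0, 4, 6, 3, 5 — all 7 distinct ✓
  L1 = 1: L2 entries (in reading order) 4, 5, 6, 1, 3, 2, 0 — all 7 distinct ✓
  L1 = 2: L2 entries (in reading order) 1, 0, 3, 5, 2, 4, 6 — all 7 distinct ✓
  L1 = 3: L2 entries (in reading order) 5, 6, 2, 0, 4, 1, 3 — all 7 distinct ✓
  L1 = 4: L2 entries (in reading order) 0, 3, 4, 6, 1, 5, 2 — all 7 distinct ✓
  L1 = 5: L2 entries (in reading order) 6, 2, 1, 3, 5, 0, 4 — all 7 distinct ✓
  L1 = 6: L2 entries (in reading order) 3, 4, 5, 2, 0, 6, 1 — all 7 distinct ✓
Every symbol of L1 meets every symbol of L2 exactly once, so all 49 pairs are distinct (49 of 49).
Conclusion: YES.

YES


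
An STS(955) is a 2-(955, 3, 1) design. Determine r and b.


An STS(v) is a 2-(v, 3, 1) BIBD: block size k = 3, λ = 1.
Replication: r(k − 1) = λ(v − 1) ⇒ r·2 = 955 − 1 = 954 ⇒ r = 477.
Block count: bk = vr ⇒ b·3 = 955·477 = 455535 ⇒ b = 151845.

r = 477, b = 151845.


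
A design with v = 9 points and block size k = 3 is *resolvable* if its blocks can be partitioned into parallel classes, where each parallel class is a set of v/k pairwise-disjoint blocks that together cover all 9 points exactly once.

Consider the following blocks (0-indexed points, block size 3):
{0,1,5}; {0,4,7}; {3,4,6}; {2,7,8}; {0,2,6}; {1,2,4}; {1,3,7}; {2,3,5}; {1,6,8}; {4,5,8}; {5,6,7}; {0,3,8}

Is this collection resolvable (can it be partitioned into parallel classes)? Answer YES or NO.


v = 9, block size k = 3, number of blocks = 12.
For resolvability, blocks must partition into parallel classes of size v/k = 3.
Total blocks must therefore be a multiple of 3: 12 = 3·4 + 0 ⇒ divisible ✓.
Greedy packing gives 4 candidate class(es). Each should be a full parallel class (size 3, covers all 9 points).
  Class 1 (3 blocks): {0,1,5}; {3,4,6}; {2,7,8}. Points covered: [0, 1, 2, 3, 4, 5, 6, 7, 8].
  Class 2 (3 blocks): {0,4,7}; {2,3,5}; {1,6,8}. Points covered: [0, 1, 2, 3, 4, 5, 6, 7, 8].
  Class 3 (3 blocks): {0,2,6}; {1,3,7}; {4,5,8}. Points covered: [0, 1, 2, 3, 4, 5, 6, 7, 8].
  Class 4 (3 blocks): {1,2,4}; {5,6,7}; {0,3,8}. Points covered: [0, 1, 2, 3, 4, 5, 6, 7, 8].
All classes full (size 3)? YES. All classes cover every point? YES.
Resolvable? YES.

YES


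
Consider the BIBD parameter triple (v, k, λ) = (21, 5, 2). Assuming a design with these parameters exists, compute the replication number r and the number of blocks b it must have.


Any 2-(v, k, λ) BIBD satisfies two necessary conditions:
  (i)  Each point sits in r blocks, and counting incidences through any fixed point gives r(k − 1) = λ(v − 1), so r = λ(v − 1)/(k − 1).
  (ii) Total incidences bk = vr, so b = vr/k.
Step 1: r = λ(v − 1)/(k − 1) = 2·(21 − 1)/(5 − 1) = 2·20/4 = 40/4 = 10.
Step 2: b = vr/k = 21·10/5 = 210/5 = 42.
Check integrality: r = 10 ∈ Z ✓, b = 42 ∈ Z ✓.
(These identities are necessary conditions: they determine r and b for any design with these parameters, but do not by themselves prove that one exists.)

r = 10, b = 42.


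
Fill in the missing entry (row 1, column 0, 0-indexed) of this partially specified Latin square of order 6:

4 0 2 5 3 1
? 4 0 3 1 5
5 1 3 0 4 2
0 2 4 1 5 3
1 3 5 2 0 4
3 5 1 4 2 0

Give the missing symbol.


Row 1 contains symbols [0, 1, 3, 4, 5] — missing [2].
Column 0 contains symbols [0, 1, 3, 4, 5] — missing [2].
The missing symbol must appear in both missing sets; intersection = [2].
Therefore the hidden value is 2.

Missing value = 2.


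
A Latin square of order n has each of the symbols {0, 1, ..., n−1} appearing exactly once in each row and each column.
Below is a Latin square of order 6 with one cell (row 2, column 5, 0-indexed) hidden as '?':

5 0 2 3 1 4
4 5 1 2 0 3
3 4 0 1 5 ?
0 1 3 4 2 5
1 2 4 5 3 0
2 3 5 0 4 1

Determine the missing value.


Row 2 contains symbols [0, 1, 3, 4, 5] — missing [2].
Column 5 contains symbols [0, 1, 3, 4, 5] — missing [2].
The missing symbol must appear in both missing sets; intersection = [2].
Therefore the hidden value is 2.

Missing value = 2.


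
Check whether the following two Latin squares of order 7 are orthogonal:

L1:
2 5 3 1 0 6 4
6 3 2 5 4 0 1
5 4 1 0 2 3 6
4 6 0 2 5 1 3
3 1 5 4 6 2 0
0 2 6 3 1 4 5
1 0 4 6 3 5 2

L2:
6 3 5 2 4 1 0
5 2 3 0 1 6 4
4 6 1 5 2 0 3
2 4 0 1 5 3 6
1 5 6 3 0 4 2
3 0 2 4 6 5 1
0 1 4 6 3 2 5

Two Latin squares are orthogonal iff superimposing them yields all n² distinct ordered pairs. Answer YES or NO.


Form the n² = 49 superimposed pairs (L1[i][j], L2[i][j]), row by row (rows and columns indexed from 0):
row 0: (2,6) (5,3) (3,5) (1,2) (0,4) (6,1) (4,0)
row 1: (6,5) (3,2) (2,3) (5,0) (4,1) (0,6) (1,4)
row 2: (5,4) (4,6) (1,1) (0,5) (2,2) (3,0) (6,3)
row 3: (4,2) (6,4) (0,0) (2,1) (5,5) (1,3) (3,6)
row 4: (3,1) (1,5) (5,6) (4,3) (6,0) (2,4) (0,2)
row 5: (0,3) (2,0) (6,2) (3,4) (1,6) (4,5) (5,1)
row 6: (1,0) (0,1) (4,4) (6,6) (3,3) (5,2) (2,5)
Orthogonality requires all 49 pairs distinct.
Check by first coordinate: for each symbol s of L1, list the L2 entries in the n cells where L1 = s; they must all differ.
  L1 = 0: L2 entries (in reading order) 4, 6, 5, 0, 2, 3, 1 — all 7 distinct ✓
  L1 = 1: L2 entries (in reading order) 2, 4, 1, 3, 5, 6, 0 — all 7 distinct ✓
  L1 = 2: L2 entries (in reading order) 6, 3, 2, 1, 4, 0, 5 — all 7 distinct ✓
  L1 = 3: L2 entries (in reading order) 5, 2, 0, 6, 1, 4, 3 — all 7 distinct ✓
  L1 = 4: L2 entries (in reading order) 0, 1, 6, 2, 3, 5, 4 — all 7 distinct ✓
  L1 = 5: L2 entries (in reading order) 3, 0, 4, 5, 6, 1, 2 — all 7 distinct ✓
  L1 = 6: L2 entries (in reading order) 1, 5, 3, 4, 0, 2, 6 — all 7 distinct ✓
Every symbol of L1 meets every symbol of L2 exactly once, so all 49 pairs are distinct (49 of 49).
Conclusion: YES.

YES


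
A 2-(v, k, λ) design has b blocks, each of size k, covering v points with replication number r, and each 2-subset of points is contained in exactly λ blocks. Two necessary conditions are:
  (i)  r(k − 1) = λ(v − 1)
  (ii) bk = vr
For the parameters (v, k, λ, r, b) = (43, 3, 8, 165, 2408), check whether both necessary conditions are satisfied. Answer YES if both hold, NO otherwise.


Condition (i): r(k − 1) = 165·2 = 330; λ(v − 1) = 8·42 = 336. Match? NO.
Condition (ii): bk = 2408·3 = 7224; vr = 43·165 = 7095. Match? NO.
Both conditions hold? NO.

NO


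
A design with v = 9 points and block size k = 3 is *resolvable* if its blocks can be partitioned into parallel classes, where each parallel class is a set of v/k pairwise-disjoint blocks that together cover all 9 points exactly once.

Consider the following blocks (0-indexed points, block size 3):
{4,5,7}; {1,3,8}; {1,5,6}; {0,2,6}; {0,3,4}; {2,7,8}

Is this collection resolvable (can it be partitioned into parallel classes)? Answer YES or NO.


v = 9, block size k = 3, number of blocks = 6.
For resolvability, blocks must partition into parallel classes of size v/k = 3.
Total blocks must therefore be a multiple of 3: 6 = 3·2 + 0 ⇒ divisible ✓.
Greedy packing gives 2 candidate class(es). Each should be a full parallel class (size 3, covers all 9 points).
  Class 1 (3 blocks): {4,5,7}; {1,3,8}; {0,2,6}. Points covered: [0, 1, 2, 3, 4, 5, 6, 7, 8].
  Class 2 (3 blocks): {1,5,6}; {0,3,4}; {2,7,8}. Points covered: [0, 1, 2, 3, 4, 5, 6, 7, 8].
All classes full (size 3)? YES. All classes cover every point? YES.
Resolvable? YES.

YES


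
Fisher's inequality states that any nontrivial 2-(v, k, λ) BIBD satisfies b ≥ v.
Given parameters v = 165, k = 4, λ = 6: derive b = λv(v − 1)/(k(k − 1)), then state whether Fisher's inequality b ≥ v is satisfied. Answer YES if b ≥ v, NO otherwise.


b = λv(v − 1)/(k(k − 1)) = 6·165·164/(4·3) = 162360/12 = 13530.
Compare with v = 165: b ≥ v, so Fisher's inequality holds.

YES


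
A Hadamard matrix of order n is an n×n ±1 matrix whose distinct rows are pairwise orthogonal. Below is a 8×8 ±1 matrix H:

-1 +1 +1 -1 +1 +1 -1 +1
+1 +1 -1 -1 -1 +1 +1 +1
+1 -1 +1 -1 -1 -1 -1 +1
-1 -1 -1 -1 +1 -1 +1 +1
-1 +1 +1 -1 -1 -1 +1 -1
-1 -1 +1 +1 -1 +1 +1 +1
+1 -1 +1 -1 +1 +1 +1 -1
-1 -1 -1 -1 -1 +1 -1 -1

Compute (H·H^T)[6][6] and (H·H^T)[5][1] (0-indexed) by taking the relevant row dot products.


Row 1 of H: [1, 1, -1, -1, -1, 1, 1, 1].
Row 5 of H: [-1, -1, 1, 1, -1, 1, 1, 1].
Row 6 of H: [1, -1, 1, -1, 1, 1, 1, -1].
(H·H^T)[6][6] = Σ_j H[6][j]·H[6][j] = (1)² + (-1)² + (1)² + (-1)² + (1)² + (1)² + (1)² + (-1)² = 1 + 1 + 1 + 1 + 1 + 1 + 1 + 1 = 8.
(H·H^T)[5][1] = Σ_j H[5][j]·H[1][j] = (-1)·(1) + (-1)·(1) + (1)·(-1) + (1)·(-1) + (-1)·(-1) + (1)·(1) + (1)·(1) + (1)·(1) = -1 + -1 + -1 + -1 + 1 + 1 + 1 + 1 = 0.
So rows 5 and 1 are orthogonal; the diagonal entry equals n = 8.

(6,6) entry = 8; (5,1) entry = 0.


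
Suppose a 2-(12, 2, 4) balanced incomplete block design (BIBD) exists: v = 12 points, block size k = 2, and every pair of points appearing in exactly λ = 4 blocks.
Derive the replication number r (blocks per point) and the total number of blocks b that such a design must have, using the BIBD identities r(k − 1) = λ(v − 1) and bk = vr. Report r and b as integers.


Any 2-(v, k, λ) BIBD satisfies two necessary conditions:
  (i)  Each point sits in r blocks, and counting incidences through any fixed point gives r(k − 1) = λ(v − 1), so r = λ(v − 1)/(k − 1).
  (ii) Total incidences bk = vr, so b = vr/k.
Step 1: r = λ(v − 1)/(k − 1) = 4·(12 − 1)/(2 − 1) = 4·11/1 = 44/1 = 44.
Step 2: b = vr/k = 12·44/2 = 528/2 = 264.
Check integrality: r = 44 ∈ Z ✓, b = 264 ∈ Z ✓.
(These identities are necessary conditions: they determine r and b for any design with these parameters, but do not by themselves prove that one exists.)

r = 44, b = 264.


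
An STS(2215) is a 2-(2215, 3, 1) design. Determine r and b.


An STS(v) is a 2-(v, 3, 1) BIBD: block size k = 3, λ = 1.
Replication: r(k − 1) = λ(v − 1) ⇒ r·2 = 2215 − 1 = 2214 ⇒ r = 1107.
Block count: bk = vr ⇒ b·3 = 2215·1107 = 2452005 ⇒ b = 817335.
(Check via b = v(v − 1)/6 = 2215·2214/6 = 4904010/6 = 817335.)

r = 1107, b = 817335.


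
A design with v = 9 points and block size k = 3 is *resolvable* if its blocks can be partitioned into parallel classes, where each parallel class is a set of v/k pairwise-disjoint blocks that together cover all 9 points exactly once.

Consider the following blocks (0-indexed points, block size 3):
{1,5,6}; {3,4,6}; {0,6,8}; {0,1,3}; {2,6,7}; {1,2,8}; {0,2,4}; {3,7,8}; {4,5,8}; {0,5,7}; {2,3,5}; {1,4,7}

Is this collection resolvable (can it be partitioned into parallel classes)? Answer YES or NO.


v = 9, block size k = 3, number of blocks = 12.
For resolvability, blocks must partition into parallel classes of size v/k = 3.
Total blocks must therefore be a multiple of 3: 12 = 3·4 + 0 ⇒ divisible ✓.
Greedy packing gives 4 candidate class(es). Each should be a full parallel class (size 3, covers all 9 points).
  Class 1 (3 blocks): {1,5,6}; {0,2,4}; {3,7,8}. Points covered: [0, 1, 2, 3, 4, 5, 6, 7, 8].
  Class 2 (3 blocks): {3,4,6}; {1,2,8}; {0,5,7}. Points covered: [0, 1, 2, 3, 4, 5, 6, 7, 8].
  Class 3 (3 blocks): {0,6,8}; {2,3,5}; {1,4,7}. Points covered: [0, 1, 2, 3, 4, 5, 6, 7, 8].
  Class 4 (3 blocks): {0,1,3}; {2,6,7}; {4,5,8}. Points covered: [0, 1, 2, 3, 4, 5, 6, 7, 8].
All classes full (size 3)? YES. All classes cover every point? YES.
Resolvable? YES.

YES


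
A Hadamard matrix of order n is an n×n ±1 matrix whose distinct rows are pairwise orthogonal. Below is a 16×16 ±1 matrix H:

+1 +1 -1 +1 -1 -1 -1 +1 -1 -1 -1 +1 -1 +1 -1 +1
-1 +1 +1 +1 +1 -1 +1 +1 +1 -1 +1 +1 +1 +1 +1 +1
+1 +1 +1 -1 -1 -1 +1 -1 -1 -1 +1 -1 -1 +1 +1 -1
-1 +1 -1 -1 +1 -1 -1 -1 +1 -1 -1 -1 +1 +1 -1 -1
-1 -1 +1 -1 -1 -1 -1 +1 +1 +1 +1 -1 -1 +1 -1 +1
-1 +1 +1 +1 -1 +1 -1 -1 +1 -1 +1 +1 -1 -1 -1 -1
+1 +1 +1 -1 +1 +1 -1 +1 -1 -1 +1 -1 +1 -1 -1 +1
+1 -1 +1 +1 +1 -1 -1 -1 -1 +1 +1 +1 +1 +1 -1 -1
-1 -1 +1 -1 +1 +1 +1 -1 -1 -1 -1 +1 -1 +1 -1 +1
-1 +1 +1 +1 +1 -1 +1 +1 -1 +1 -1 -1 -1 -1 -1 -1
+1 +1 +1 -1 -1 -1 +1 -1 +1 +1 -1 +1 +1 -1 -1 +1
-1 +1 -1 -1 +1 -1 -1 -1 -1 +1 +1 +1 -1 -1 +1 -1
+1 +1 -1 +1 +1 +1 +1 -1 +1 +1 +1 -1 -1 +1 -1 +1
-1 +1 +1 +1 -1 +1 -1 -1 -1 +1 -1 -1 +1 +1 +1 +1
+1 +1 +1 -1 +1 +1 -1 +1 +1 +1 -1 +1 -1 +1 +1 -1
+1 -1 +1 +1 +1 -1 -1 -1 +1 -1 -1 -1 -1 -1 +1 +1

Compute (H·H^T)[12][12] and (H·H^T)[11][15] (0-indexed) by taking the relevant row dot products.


Row 11 of H: [-1, 1, -1, -1, 1, -1, -1, -1, -1, 1, 1, 1, -1, -1, 1, -1].
Row 12 of H: [1, 1, -1, 1, 1, 1, 1, -1, 1, 1, 1, -1, -1, 1, -1, 1].
Row 15 of H: [1, -1, 1, 1, 1, -1, -1, -1, 1, -1, -1, -1, -1, -1, 1, 1].
(H·H^T)[12][12] = Σ_j H[12][j]·H[12][j] = (1)² + (1)² + (-1)² + (1)² + (1)² + (1)² + (1)² + (-1)² + (1)² + (1)² + (1)² + (-1)² + (-1)² + (1)² + (-1)² + (1)² = 1 + 1 + 1 + 1 + 1 + 1 + 1 + 1 + 1 + 1 + 1 + 1 + 1 + 1 + 1 + 1 = 16.
(H·H^T)[11][15] = Σ_j H[11][j]·H[15][j] = (-1)·(1) + (1)·(-1) + (-1)·(1) + (-1)·(1) + (1)·(1) + (-1)·(-1) + (-1)·(-1) + (-1)·(-1) + (-1)·(1) + (1)·(-1) + (1)·(-1) + (1)·(-1) + (-1)·(-1) + (-1)·(-1) + (1)·(1) + (-1)·(1) = -1 + -1 + -1 + -1 + 1 + 1 + 1 + 1 + -1 + -1 + -1 + -1 + 1 + 1 + 1 + -1 = -2.
Rows 11 and 15 are not orthogonal (dot product = -2 ≠ 0), so H is not a Hadamard matrix.

(12,12) entry = 16; (11,15) entry = -2.


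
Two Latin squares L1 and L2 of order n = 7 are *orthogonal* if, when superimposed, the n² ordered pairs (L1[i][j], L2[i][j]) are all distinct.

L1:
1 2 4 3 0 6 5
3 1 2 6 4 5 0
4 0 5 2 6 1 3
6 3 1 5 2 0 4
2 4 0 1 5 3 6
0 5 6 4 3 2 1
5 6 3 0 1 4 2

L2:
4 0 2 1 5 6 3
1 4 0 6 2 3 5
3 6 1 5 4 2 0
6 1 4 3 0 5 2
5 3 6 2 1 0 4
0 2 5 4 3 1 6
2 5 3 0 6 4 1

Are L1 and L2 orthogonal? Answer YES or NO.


Form the n² = 49 superimposed pairs (L1[i][j], L2[i][j]), row by row (rows and columns indexed from 0):
row 0: (1,4) (2,0) (4,2) (3,1) (0,5) (6,6) (5,3)
row 1: (3,1) (1,4) (2,0) (6,6) (4,2) (5,3) (0,5)
row 2: (4,3) (0,6) (5,1) (2,5) (6,4) (1,2) (3,0)
row 3: (6,6) (3,1) (1,4) (5,3) (2,0) (0,5) (4,2)
row 4: (2,5) (4,3) (0,6) (1,2) (5,1) (3,0) (6,4)
row 5: (0,0) (5,2) (6,5) (4,4) (3,3) (2,1) (1,6)
row 6: (5,2) (6,5) (3,3) (0,0) (1,6) (4,4) (2,1)
Orthogonality requires all 49 pairs distinct.
But the pair (3,1) repeats: cell (0,3) has L1 = 3, L2 = 1, and cell (1,0) has L1 = 3, L2 = 1.
A repeated pair means some other pair never occurs (only 21 distinct pairs out of 49), so the squares are not orthogonal.
Conclusion: NO.

NO


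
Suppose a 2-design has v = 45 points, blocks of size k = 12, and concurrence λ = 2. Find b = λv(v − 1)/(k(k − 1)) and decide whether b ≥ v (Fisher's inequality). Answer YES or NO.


b = λv(v − 1)/(k(k − 1)) = 2·45·44/(12·11) = 3960/132 = 30.
Compare with v = 45: b < v, so Fisher's inequality fails.

NO


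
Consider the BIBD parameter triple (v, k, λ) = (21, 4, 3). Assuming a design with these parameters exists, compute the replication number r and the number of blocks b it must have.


Any 2-(v, k, λ) BIBD satisfies two necessary conditions:
  (i)  Each point sits in r blocks, and counting incidences through any fixed point gives r(k − 1) = λ(v − 1), so r = λ(v − 1)/(k − 1).
  (ii) Total incidences bk = vr, so b = vr/k.
Step 1: r = λ(v − 1)/(k − 1) = 3·(21 − 1)/(4 − 1) = 3·20/3 = 60/3 = 20.
Step 2: b = vr/k = 21·20/4 = 420/4 = 105.
Check integrality: r = 20 ∈ Z ✓, b = 105 ∈ Z ✓.
(These identities are necessary conditions: they determine r and b for any design with these parameters, but do not by themselves prove that one exists.)

r = 20, b = 105.
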